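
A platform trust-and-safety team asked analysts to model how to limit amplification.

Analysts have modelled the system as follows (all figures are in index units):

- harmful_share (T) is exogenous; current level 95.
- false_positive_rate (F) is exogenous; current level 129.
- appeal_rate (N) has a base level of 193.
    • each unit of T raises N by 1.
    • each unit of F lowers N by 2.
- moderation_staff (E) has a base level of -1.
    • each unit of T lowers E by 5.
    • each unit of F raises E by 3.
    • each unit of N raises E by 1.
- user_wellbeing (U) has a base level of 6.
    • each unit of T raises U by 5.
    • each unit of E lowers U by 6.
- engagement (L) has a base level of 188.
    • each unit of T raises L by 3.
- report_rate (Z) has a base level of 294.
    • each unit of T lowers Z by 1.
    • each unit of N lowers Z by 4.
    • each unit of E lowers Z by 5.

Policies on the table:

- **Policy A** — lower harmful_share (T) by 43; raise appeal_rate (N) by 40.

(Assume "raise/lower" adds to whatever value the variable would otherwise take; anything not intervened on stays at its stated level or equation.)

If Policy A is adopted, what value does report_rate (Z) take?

Policy A (T − 43, N + 40):
  T = 95 − 43 = 52
  F = 129
  N = 193 + 52 − 2·129 (+40 from intervention) = 27
  E = -1 − 5·52 + 3·129 + 27 = 153
  Z = 294 − 52 − 4·27 − 5·153 = -631

-631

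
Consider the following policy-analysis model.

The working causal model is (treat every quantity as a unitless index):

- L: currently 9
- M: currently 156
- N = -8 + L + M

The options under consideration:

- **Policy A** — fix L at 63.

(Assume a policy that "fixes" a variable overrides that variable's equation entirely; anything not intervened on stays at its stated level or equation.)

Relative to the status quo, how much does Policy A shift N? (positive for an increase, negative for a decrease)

Baseline:
  L = 9
  M = 156
  N = -8 + 9 + 156 = 157
Policy A (L := 63):
  L = 63
  M = 156
  N = -8 + 63 + 156 = 211
Change in N: 211 − 157 = 54

54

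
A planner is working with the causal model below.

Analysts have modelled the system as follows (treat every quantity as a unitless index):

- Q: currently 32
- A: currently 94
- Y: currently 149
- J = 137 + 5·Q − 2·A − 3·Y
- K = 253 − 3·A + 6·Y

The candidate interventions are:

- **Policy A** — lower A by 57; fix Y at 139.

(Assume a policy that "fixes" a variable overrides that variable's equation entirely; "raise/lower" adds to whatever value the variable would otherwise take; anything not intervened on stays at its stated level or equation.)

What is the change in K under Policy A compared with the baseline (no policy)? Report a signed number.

Baseline:
  A = 94
  Y = 149
  K = 253 − 3·94 + 6·149 = 865
Policy A (A − 57, Y := 139):
  A = 94 − 57 = 37
  Y = 139
  K = 253 − 3·37 + 6·139 = 976
Change in K: 976 − 865 = 111

111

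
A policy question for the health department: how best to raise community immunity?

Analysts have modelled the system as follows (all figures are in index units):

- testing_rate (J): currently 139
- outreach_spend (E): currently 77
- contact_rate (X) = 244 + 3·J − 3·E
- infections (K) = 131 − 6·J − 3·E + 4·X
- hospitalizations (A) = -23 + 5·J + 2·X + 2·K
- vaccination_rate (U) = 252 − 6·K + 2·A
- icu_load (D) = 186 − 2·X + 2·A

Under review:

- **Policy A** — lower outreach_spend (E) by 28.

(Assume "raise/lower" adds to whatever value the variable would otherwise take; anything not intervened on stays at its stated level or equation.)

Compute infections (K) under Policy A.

1206

Policy A (E − 28):
  J = 139
  E = 77 − 28 = 49
  X = 244 + 3·139 − 3·49 = 514
  K = 131 − 6·139 − 3·49 + 4·514 = 1206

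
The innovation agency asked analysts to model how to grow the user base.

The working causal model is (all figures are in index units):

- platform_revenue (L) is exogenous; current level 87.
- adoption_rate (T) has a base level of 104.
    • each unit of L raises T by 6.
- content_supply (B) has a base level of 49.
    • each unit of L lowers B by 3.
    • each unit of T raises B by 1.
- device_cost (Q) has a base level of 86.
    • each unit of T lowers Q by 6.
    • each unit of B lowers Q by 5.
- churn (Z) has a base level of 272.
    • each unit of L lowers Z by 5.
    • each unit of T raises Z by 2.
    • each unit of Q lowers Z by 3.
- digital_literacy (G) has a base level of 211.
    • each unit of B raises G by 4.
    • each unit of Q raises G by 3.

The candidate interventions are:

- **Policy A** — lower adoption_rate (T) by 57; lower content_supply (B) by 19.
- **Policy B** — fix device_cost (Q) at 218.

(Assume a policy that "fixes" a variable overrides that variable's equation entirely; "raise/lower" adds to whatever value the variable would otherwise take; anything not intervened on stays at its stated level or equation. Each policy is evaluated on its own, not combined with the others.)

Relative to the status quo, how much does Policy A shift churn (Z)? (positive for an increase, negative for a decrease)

-2280

Baseline:
  L = 87
  T = 104 + 6·87 = 626
  B = 49 − 3·87 + 626 = 414
  Q = 86 − 6·626 − 5·414 = -5740
  Z = 272 − 5·87 + 2·626 − 3·(-5740) = 18309
Policy A (T − 57, B − 19):
  L = 87
  T = 104 + 6·87 (−57 from intervention) = 569
  B = 49 − 3·87 + 569 (−19 from intervention) = 338
  Q = 86 − 6·569 − 5·338 = -5018
  Z = 272 − 5·87 + 2·569 − 3·(-5018) = 16029
Change in Z: 16029 − 18309 = -2280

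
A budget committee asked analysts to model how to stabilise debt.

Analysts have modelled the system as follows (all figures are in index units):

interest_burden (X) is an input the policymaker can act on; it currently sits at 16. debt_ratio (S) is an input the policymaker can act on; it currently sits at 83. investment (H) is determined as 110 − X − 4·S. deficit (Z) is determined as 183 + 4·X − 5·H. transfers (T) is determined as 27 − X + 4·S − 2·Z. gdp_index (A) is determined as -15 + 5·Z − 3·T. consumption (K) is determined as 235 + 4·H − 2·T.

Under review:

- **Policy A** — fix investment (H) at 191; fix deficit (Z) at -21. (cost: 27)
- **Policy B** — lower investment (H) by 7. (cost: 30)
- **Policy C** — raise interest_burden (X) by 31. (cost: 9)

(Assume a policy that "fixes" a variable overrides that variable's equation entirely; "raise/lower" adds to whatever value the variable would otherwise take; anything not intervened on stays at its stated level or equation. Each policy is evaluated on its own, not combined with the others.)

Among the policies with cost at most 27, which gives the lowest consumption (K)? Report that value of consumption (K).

229

Policy A (H := 191, Z := -21):
  X = 16
  S = 83
  H = 191
  Z = -21
  T = 27 − 16 + 4·83 − 2·(-21) = 385
  K = 235 + 4·191 − 2·385 = 229
Policy C (X + 31):
  X = 16 + 31 = 47
  S = 83
  H = 110 − 47 − 4·83 = -269
  Z = 183 + 4·47 − 5·(-269) = 1716
  T = 27 − 47 + 4·83 − 2·1716 = -3120
  K = 235 + 4·(-269) − 2·(-3120) = 5399
Comparing — Policy A: K=229, Policy C: K=5399. Lowest is 229 (Policy A).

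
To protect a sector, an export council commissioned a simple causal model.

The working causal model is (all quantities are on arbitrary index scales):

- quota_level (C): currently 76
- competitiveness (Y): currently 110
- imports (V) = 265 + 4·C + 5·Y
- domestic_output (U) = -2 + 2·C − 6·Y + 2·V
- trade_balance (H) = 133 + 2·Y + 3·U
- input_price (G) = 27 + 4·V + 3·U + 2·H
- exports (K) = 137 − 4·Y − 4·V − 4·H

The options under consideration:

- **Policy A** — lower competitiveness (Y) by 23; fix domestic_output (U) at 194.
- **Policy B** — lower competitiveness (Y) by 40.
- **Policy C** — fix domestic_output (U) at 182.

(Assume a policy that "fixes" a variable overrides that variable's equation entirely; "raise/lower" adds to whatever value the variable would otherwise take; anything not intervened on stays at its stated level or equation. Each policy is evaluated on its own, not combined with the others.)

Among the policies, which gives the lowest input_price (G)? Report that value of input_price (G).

Policy A (Y − 23, U := 194):
  C = 76
  Y = 110 − 23 = 87
  V = 265 + 4·76 + 5·87 = 1004
  U = 194
  H = 133 + 2·87 + 3·194 = 889
  G = 27 + 4·1004 + 3·194 + 2·889 = 6403
Policy B (Y − 40):
  C = 76
  Y = 110 − 40 = 70
  V = 265 + 4·76 + 5·70 = 919
  U = -2 + 2·76 − 6·70 + 2·919 = 1568
  H = 133 + 2·70 + 3·1568 = 4977
  G = 27 + 4·919 + 3·1568 + 2·4977 = 18361
Policy C (U := 182):
  C = 76
  Y = 110
  V = 265 + 4·76 + 5·110 = 1119
  U = 182
  H = 133 + 2·110 + 3·182 = 899
  G = 27 + 4·1119 + 3·182 + 2·899 = 6847
Comparing — Policy A: G=6403, Policy B: G=18361, Policy C: G=6847. Lowest is 6403 (Policy A).

6403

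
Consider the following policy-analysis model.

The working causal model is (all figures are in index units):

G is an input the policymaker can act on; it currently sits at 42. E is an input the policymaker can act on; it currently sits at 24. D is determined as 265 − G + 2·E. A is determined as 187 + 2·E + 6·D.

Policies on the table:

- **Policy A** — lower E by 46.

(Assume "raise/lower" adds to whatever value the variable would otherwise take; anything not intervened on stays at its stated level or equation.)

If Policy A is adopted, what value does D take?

Policy A (E − 46):
  G = 42
  E = 24 − 46 = -22
  D = 265 − 42 + 2·(-22) = 179

179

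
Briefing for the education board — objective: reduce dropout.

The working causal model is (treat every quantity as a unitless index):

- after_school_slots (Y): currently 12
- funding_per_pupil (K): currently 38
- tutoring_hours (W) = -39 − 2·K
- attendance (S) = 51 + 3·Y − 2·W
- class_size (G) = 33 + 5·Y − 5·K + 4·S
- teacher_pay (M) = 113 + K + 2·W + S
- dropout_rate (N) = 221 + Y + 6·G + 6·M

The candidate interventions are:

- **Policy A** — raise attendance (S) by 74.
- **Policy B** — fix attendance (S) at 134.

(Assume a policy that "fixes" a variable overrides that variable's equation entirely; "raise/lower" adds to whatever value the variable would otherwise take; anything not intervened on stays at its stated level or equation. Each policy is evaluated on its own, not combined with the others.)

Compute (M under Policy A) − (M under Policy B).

257

Policy A (S + 74):
  Y = 12
  K = 38
  W = -39 − 2·38 = -115
  S = 51 + 3·12 − 2·(-115) (+74 from intervention) = 391
  M = 113 + 38 + 2·(-115) + 391 = 312
Policy B (S := 134):
  Y = 12
  K = 38
  W = -39 − 2·38 = -115
  S = 134
  M = 113 + 38 + 2·(-115) + 134 = 55
M: 312 − 55 = 257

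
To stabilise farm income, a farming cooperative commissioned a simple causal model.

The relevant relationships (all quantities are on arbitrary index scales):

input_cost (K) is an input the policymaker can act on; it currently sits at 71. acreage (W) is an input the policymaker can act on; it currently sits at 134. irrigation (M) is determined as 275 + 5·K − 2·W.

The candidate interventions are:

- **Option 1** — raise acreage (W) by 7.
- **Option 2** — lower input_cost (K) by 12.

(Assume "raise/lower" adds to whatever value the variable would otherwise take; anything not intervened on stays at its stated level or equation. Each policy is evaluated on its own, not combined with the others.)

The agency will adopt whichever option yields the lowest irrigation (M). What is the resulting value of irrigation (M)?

Option 1 (W + 7):
  K = 71
  W = 134 + 7 = 141
  M = 275 + 5·71 − 2·141 = 348
Option 2 (K − 12):
  K = 71 − 12 = 59
  W = 134
  M = 275 + 5·59 − 2·134 = 302
Comparing — Option 1: M=348, Option 2: M=302. Lowest is 302 (Option 2).

302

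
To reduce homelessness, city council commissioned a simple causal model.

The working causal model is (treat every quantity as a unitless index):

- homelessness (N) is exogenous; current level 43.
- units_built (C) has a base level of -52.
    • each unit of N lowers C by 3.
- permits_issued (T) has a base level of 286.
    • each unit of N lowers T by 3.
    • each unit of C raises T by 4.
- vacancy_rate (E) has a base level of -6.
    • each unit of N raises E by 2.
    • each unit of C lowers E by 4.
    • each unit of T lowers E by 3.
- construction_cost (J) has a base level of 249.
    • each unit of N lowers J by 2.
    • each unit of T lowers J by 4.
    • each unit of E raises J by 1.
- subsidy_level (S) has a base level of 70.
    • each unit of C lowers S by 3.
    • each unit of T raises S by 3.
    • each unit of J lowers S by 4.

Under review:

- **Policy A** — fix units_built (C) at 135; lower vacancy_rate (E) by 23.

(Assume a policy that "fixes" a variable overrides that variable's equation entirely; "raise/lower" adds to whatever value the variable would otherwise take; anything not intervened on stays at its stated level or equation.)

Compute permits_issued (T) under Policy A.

Policy A (C := 135, E − 23):
  N = 43
  C = 135
  T = 286 − 3·43 + 4·135 = 697

697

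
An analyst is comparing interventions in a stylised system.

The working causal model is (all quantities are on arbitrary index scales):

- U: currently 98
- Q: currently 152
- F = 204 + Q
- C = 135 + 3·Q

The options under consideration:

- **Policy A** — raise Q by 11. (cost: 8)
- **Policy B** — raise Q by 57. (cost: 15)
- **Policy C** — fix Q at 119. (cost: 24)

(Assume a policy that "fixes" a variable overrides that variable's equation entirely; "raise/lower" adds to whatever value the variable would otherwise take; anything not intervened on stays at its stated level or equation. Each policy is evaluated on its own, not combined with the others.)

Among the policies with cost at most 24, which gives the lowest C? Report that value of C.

492

Policy A (Q + 11):
  Q = 152 + 11 = 163
  C = 135 + 3·163 = 624
Policy B (Q + 57):
  Q = 152 + 57 = 209
  C = 135 + 3·209 = 762
Policy C (Q := 119):
  Q = 119
  C = 135 + 3·119 = 492
Comparing — Policy A: C=624, Policy B: C=762, Policy C: C=492. Lowest is 492 (Policy C).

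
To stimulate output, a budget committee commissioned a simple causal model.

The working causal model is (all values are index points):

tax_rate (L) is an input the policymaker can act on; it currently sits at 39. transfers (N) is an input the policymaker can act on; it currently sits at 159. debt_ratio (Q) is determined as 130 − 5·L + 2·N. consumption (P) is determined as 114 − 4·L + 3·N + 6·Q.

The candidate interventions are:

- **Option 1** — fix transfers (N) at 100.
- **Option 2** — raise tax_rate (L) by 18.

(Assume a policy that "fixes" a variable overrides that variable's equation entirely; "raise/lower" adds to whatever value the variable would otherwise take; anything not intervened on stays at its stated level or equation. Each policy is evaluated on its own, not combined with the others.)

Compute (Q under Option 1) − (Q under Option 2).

-28

Option 1 (N := 100):
  L = 39
  N = 100
  Q = 130 − 5·39 + 2·100 = 135
Option 2 (L + 18):
  L = 39 + 18 = 57
  N = 159
  Q = 130 − 5·57 + 2·159 = 163
Q: 135 − 163 = -28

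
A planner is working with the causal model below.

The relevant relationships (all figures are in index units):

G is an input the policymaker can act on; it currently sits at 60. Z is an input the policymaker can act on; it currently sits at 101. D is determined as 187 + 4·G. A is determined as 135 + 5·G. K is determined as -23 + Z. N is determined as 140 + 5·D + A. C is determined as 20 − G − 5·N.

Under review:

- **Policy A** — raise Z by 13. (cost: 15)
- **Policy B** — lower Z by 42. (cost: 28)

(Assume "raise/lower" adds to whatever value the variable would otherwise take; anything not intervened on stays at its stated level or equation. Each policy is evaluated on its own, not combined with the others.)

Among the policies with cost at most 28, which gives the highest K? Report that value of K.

91

Policy A (Z + 13):
  Z = 101 + 13 = 114
  K = -23 + 114 = 91
Policy B (Z − 42):
  Z = 101 − 42 = 59
  K = -23 + 59 = 36
Comparing — Policy A: K=91, Policy B: K=36. Highest is 91 (Policy A).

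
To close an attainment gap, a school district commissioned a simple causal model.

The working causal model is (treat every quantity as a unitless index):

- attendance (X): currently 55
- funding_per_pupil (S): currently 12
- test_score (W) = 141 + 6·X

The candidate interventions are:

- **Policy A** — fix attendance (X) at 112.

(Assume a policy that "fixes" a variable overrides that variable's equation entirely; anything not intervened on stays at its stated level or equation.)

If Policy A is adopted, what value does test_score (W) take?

813

Policy A (X := 112):
  X = 112
  W = 141 + 6·112 = 813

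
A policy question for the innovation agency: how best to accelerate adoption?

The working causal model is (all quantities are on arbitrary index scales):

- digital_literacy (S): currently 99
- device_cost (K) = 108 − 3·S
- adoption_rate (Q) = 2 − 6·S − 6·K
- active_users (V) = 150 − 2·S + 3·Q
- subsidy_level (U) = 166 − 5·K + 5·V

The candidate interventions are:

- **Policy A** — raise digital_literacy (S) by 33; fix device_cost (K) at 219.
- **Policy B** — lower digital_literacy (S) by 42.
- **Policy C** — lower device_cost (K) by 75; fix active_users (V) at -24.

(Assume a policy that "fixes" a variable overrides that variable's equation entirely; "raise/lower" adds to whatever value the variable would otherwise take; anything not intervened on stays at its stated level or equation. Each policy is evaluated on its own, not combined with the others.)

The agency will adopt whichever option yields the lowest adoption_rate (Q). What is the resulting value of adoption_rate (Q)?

Policy A (S + 33, K := 219):
  S = 99 + 33 = 132
  K = 219
  Q = 2 − 6·132 − 6·219 = -2104
Policy B (S − 42):
  S = 99 − 42 = 57
  K = 108 − 3·57 = -63
  Q = 2 − 6·57 − 6·(-63) = 38
Policy C (K − 75, V := -24):
  S = 99
  K = 108 − 3·99 (−75 from intervention) = -264
  Q = 2 − 6·99 − 6·(-264) = 992
Comparing — Policy A: Q=-2104, Policy B: Q=38, Policy C: Q=992. Lowest is -2104 (Policy A).

-2104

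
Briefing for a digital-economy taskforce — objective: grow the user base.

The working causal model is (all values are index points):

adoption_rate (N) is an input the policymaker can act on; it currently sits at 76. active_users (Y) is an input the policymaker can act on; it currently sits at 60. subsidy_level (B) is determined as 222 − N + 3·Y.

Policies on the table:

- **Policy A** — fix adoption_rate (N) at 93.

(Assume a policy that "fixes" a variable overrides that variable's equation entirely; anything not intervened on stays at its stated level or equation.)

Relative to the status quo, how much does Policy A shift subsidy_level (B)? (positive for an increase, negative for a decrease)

-17

Baseline:
  N = 76
  Y = 60
  B = 222 − 76 + 3·60 = 326
Policy A (N := 93):
  N = 93
  Y = 60
  B = 222 − 93 + 3·60 = 309
Change in B: 309 − 326 = -17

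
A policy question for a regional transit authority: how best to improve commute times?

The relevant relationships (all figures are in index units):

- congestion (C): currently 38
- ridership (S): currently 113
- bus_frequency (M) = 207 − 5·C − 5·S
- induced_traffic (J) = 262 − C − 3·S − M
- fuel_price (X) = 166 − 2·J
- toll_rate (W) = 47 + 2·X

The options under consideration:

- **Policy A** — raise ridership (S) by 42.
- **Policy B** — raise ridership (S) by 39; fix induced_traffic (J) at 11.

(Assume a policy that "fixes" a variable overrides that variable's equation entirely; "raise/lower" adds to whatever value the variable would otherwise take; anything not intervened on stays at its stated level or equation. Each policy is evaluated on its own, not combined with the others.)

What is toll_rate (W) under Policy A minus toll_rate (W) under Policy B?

Policy A (S + 42):
  C = 38
  S = 113 + 42 = 155
  M = 207 − 5·38 − 5·155 = -758
  J = 262 − 38 − 3·155 − (-758) = 517
  X = 166 − 2·517 = -868
  W = 47 + 2·(-868) = -1689
Policy B (S + 39, J := 11):
  C = 38
  S = 113 + 39 = 152
  M = 207 − 5·38 − 5·152 = -743
  J = 11
  X = 166 − 2·11 = 144
  W = 47 + 2·144 = 335
W: -1689 − 335 = -2024

-2024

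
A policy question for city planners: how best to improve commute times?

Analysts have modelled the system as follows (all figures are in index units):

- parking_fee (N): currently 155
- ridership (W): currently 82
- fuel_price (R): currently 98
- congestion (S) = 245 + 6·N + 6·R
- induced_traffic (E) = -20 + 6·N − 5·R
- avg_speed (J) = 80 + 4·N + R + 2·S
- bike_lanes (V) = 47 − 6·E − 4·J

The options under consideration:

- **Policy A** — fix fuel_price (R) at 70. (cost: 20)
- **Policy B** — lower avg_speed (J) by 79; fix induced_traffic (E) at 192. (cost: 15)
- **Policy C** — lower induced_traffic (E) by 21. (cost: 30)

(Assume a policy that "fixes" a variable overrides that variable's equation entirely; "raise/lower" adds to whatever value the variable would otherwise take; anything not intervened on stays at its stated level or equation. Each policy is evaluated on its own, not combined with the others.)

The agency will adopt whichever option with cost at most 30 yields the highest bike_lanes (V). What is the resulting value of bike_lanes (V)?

Policy A (R := 70):
  N = 155
  R = 70
  S = 245 + 6·155 + 6·70 = 1595
  E = -20 + 6·155 − 5·70 = 560
  J = 80 + 4·155 + 70 + 2·1595 = 3960
  V = 47 − 6·560 − 4·3960 = -19153
Policy B (J − 79, E := 192):
  N = 155
  R = 98
  S = 245 + 6·155 + 6·98 = 1763
  E = 192
  J = 80 + 4·155 + 98 + 2·1763 (−79 from intervention) = 4245
  V = 47 − 6·192 − 4·4245 = -18085
Policy C (E − 21):
  N = 155
  R = 98
  S = 245 + 6·155 + 6·98 = 1763
  E = -20 + 6·155 − 5·98 (−21 from intervention) = 399
  J = 80 + 4·155 + 98 + 2·1763 = 4324
  V = 47 − 6·399 − 4·4324 = -19643
Comparing — Policy A: V=-19153, Policy B: V=-18085, Policy C: V=-19643. Highest is -18085 (Policy B).

-18085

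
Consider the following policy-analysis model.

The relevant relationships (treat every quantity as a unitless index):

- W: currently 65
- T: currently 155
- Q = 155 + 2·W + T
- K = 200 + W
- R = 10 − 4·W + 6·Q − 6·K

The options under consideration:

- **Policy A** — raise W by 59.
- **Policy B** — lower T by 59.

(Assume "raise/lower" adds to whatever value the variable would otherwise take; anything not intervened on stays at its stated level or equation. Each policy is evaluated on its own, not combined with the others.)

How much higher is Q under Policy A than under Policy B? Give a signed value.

177

Policy A (W + 59):
  W = 65 + 59 = 124
  T = 155
  Q = 155 + 2·124 + 155 = 558
Policy B (T − 59):
  W = 65
  T = 155 − 59 = 96
  Q = 155 + 2·65 + 96 = 381
Q: 558 − 381 = 177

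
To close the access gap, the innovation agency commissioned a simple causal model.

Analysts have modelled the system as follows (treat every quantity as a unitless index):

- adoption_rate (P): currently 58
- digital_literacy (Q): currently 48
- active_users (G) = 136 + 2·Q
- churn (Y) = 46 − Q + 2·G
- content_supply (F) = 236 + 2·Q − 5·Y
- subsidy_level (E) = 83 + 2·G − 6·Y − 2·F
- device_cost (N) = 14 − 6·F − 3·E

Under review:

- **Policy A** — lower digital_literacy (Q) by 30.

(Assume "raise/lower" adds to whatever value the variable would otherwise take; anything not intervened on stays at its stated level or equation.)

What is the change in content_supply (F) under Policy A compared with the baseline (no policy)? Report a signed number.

390

Baseline:
  Q = 48
  G = 136 + 2·48 = 232
  Y = 46 − 48 + 2·232 = 462
  F = 236 + 2·48 − 5·462 = -1978
Policy A (Q − 30):
  Q = 48 − 30 = 18
  G = 136 + 2·18 = 172
  Y = 46 − 18 + 2·172 = 372
  F = 236 + 2·18 − 5·372 = -1588
Change in F: -1588 − (-1978) = 390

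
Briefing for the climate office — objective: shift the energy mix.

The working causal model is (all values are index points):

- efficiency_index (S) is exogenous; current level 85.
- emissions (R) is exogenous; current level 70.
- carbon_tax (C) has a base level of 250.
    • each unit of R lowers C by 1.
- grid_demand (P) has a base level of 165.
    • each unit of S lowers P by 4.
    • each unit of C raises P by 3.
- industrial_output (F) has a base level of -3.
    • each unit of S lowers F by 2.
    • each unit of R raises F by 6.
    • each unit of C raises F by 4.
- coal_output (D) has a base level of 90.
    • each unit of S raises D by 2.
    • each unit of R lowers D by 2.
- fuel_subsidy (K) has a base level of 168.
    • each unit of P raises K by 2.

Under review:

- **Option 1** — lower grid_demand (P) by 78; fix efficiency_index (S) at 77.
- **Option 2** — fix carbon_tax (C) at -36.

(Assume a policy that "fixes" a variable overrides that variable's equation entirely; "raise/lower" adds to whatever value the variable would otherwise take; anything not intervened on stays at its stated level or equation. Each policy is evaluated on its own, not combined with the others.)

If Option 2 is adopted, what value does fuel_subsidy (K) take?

-398

Option 2 (C := -36):
  S = 85
  R = 70
  C = -36
  P = 165 − 4·85 + 3·(-36) = -283
  K = 168 + 2·(-283) = -398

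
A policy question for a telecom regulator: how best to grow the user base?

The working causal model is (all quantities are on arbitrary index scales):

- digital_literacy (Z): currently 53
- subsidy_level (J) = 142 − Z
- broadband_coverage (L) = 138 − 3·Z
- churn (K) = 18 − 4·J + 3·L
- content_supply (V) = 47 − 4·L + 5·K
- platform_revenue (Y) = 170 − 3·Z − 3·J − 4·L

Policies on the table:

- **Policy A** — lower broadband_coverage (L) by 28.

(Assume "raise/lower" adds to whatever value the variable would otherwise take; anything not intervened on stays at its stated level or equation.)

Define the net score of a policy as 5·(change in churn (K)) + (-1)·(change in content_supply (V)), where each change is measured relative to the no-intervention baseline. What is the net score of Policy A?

Baseline:
  Z = 53
  J = 142 − 53 = 89
  L = 138 − 3·53 = -21
  K = 18 − 4·89 + 3·(-21) = -401
  V = 47 − 4·(-21) + 5·(-401) = -1874
Policy A (L − 28):
  Z = 53
  J = 142 − 53 = 89
  L = 138 − 3·53 (−28 from intervention) = -49
  K = 18 − 4·89 + 3·(-49) = -485
  V = 47 − 4·(-49) + 5·(-485) = -2182
ΔK = -485 − (-401) = -84; ΔV = -2182 − (-1874) = -308
Score = 5·(-84) + (-1)·(-308) = -112

-112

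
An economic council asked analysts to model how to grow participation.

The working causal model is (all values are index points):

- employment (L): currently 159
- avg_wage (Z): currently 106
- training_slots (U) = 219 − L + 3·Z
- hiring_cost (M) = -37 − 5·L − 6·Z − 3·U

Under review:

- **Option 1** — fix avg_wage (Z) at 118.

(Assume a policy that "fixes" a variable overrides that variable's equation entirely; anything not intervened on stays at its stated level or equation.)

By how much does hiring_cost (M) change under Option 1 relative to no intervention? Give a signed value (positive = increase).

Baseline:
  L = 159
  Z = 106
  U = 219 − 159 + 3·106 = 378
  M = -37 − 5·159 − 6·106 − 3·378 = -2602
Option 1 (Z := 118):
  L = 159
  Z = 118
  U = 219 − 159 + 3·118 = 414
  M = -37 − 5·159 − 6·118 − 3·414 = -2782
Change in M: -2782 − (-2602) = -180

-180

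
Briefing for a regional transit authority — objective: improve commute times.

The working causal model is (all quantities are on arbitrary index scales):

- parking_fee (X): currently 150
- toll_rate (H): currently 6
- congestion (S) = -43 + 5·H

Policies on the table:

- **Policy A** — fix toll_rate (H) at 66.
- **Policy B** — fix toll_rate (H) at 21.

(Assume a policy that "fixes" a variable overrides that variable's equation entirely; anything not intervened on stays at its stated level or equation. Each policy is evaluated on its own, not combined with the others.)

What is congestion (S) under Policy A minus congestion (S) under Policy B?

225

Policy A (H := 66):
  H = 66
  S = -43 + 5·66 = 287
Policy B (H := 21):
  H = 21
  S = -43 + 5·21 = 62
S: 287 − 62 = 225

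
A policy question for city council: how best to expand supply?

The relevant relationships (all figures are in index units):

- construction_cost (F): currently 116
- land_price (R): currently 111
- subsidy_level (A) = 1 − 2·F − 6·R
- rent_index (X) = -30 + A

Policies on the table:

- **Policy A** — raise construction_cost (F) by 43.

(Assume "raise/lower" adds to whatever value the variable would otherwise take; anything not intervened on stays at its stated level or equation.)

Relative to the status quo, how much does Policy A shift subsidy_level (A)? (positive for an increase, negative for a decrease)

Baseline:
  F = 116
  R = 111
  A = 1 − 2·116 − 6·111 = -897
Policy A (F + 43):
  F = 116 + 43 = 159
  R = 111
  A = 1 − 2·159 − 6·111 = -983
Change in A: -983 − (-897) = -86

-86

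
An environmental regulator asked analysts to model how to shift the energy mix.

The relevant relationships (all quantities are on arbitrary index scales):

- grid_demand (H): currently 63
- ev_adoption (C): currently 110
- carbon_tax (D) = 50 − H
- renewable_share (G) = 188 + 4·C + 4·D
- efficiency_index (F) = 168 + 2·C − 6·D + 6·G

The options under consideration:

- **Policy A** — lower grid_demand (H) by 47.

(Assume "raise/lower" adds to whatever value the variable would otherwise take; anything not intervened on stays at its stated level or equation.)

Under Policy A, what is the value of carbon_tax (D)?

Policy A (H − 47):
  H = 63 − 47 = 16
  D = 50 − 16 = 34

34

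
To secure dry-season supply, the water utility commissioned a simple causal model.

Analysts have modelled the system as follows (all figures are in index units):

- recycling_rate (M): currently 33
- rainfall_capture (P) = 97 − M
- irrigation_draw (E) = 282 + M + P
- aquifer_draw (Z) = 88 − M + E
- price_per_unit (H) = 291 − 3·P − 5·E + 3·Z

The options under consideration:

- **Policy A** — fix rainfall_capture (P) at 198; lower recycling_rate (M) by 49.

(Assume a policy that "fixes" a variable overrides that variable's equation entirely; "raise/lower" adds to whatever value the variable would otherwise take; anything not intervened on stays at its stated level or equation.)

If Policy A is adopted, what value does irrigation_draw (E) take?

Policy A (P := 198, M − 49):
  M = 33 − 49 = -16
  P = 198
  E = 282 + (-16) + 198 = 464

464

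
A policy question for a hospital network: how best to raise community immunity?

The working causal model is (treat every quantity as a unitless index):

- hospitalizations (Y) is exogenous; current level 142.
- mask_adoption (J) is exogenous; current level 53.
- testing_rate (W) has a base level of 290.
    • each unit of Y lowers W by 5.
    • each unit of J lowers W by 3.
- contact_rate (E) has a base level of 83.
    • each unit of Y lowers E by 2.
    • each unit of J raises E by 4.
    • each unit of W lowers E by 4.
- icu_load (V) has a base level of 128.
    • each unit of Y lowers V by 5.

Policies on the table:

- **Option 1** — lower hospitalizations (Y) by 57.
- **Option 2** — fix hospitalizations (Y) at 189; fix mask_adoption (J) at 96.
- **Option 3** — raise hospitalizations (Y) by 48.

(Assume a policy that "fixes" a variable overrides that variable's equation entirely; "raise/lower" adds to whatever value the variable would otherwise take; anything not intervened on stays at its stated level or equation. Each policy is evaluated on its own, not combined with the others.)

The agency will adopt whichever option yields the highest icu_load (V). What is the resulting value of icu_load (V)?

Option 1 (Y − 57):
  Y = 142 − 57 = 85
  V = 128 − 5·85 = -297
Option 2 (Y := 189, J := 96):
  Y = 189
  V = 128 − 5·189 = -817
Option 3 (Y + 48):
  Y = 142 + 48 = 190
  V = 128 − 5·190 = -822
Comparing — Option 1: V=-297, Option 2: V=-817, Option 3: V=-822. Highest is -297 (Option 1).

-297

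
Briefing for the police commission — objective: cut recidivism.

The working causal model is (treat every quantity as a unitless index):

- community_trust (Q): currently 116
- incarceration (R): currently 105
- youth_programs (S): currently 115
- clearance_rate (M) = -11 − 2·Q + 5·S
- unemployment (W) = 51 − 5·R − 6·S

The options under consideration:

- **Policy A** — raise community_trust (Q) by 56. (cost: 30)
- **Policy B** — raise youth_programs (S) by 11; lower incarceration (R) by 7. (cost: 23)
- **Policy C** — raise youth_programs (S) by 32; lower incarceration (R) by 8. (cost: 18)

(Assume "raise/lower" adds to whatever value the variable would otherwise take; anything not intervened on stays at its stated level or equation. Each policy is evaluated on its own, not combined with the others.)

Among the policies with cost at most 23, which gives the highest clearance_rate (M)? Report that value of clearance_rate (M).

Policy B (S + 11, R − 7):
  Q = 116
  S = 115 + 11 = 126
  M = -11 − 2·116 + 5·126 = 387
Policy C (S + 32, R − 8):
  Q = 116
  S = 115 + 32 = 147
  M = -11 − 2·116 + 5·147 = 492
Comparing — Policy B: M=387, Policy C: M=492. Highest is 492 (Policy C).

492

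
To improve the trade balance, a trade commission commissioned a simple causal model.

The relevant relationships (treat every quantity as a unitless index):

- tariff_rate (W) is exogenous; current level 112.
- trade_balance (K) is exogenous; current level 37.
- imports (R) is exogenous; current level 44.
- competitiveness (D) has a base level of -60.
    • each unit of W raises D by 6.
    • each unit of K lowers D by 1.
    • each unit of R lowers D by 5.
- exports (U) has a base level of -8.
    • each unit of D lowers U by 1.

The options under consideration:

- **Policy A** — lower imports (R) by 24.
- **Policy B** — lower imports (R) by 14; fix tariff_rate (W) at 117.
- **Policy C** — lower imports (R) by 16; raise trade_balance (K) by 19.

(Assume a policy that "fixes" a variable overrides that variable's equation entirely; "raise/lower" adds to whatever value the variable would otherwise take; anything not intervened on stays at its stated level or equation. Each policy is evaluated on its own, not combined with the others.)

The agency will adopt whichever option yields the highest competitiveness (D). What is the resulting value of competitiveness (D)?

Policy A (R − 24):
  W = 112
  K = 37
  R = 44 − 24 = 20
  D = -60 + 6·112 − 37 − 5·20 = 475
Policy B (R − 14, W := 117):
  W = 117
  K = 37
  R = 44 − 14 = 30
  D = -60 + 6·117 − 37 − 5·30 = 455
Policy C (R − 16, K + 19):
  W = 112
  K = 37 + 19 = 56
  R = 44 − 16 = 28
  D = -60 + 6·112 − 56 − 5·28 = 416
Comparing — Policy A: D=475, Policy B: D=455, Policy C: D=416. Highest is 475 (Policy A).

475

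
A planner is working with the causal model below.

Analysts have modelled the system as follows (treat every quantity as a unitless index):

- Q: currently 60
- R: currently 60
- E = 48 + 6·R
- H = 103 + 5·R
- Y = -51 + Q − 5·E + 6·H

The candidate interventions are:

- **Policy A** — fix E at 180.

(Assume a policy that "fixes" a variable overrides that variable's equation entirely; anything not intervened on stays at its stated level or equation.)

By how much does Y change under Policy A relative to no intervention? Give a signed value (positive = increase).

Baseline:
  Q = 60
  R = 60
  E = 48 + 6·60 = 408
  H = 103 + 5·60 = 403
  Y = -51 + 60 − 5·408 + 6·403 = 387
Policy A (E := 180):
  Q = 60
  R = 60
  E = 180
  H = 103 + 5·60 = 403
  Y = -51 + 60 − 5·180 + 6·403 = 1527
Change in Y: 1527 − 387 = 1140

1140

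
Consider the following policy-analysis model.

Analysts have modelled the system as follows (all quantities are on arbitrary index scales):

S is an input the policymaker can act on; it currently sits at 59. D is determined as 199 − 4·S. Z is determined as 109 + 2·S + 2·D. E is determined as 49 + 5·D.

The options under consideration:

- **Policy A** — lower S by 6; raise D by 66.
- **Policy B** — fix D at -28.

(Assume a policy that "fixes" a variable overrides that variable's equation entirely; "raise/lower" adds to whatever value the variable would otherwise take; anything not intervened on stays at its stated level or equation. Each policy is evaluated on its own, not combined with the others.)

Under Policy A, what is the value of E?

314

Policy A (S − 6, D + 66):
  S = 59 − 6 = 53
  D = 199 − 4·53 (+66 from intervention) = 53
  E = 49 + 5·53 = 314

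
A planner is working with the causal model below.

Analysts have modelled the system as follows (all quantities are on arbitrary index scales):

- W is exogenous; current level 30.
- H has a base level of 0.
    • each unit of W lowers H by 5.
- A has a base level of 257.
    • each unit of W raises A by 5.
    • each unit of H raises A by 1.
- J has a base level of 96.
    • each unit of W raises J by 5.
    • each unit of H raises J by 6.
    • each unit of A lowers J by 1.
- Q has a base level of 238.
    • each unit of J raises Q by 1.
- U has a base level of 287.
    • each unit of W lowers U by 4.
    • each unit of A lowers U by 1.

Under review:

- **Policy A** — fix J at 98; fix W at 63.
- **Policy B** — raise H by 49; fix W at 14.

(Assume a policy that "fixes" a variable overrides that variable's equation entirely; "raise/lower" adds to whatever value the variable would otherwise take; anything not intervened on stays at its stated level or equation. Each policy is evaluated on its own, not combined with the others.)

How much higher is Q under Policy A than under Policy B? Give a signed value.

364

Policy A (J := 98, W := 63):
  W = 63
  H = 0 − 5·63 = -315
  A = 257 + 5·63 + (-315) = 257
  J = 98
  Q = 238 + 98 = 336
Policy B (H + 49, W := 14):
  W = 14
  H = 0 − 5·14 (+49 from intervention) = -21
  A = 257 + 5·14 + (-21) = 306
  J = 96 + 5·14 + 6·(-21) − 306 = -266
  Q = 238 + (-266) = -28
Q: 336 − (-28) = 364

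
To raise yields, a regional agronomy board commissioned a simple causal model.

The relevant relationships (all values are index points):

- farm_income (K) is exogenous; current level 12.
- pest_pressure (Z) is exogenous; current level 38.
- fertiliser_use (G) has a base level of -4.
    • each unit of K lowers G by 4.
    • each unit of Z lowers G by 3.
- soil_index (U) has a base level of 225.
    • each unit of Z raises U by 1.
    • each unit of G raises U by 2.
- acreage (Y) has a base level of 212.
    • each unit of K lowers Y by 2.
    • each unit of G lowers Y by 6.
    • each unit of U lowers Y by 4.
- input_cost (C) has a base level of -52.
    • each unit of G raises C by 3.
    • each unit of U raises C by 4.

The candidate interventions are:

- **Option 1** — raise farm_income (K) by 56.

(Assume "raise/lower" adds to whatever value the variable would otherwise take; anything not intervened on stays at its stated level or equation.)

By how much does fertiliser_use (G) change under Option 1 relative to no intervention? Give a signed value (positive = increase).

-224

Baseline:
  K = 12
  Z = 38
  G = -4 − 4·12 − 3·38 = -166
Option 1 (K + 56):
  K = 12 + 56 = 68
  Z = 38
  G = -4 − 4·68 − 3·38 = -390
Change in G: -390 − (-166) = -224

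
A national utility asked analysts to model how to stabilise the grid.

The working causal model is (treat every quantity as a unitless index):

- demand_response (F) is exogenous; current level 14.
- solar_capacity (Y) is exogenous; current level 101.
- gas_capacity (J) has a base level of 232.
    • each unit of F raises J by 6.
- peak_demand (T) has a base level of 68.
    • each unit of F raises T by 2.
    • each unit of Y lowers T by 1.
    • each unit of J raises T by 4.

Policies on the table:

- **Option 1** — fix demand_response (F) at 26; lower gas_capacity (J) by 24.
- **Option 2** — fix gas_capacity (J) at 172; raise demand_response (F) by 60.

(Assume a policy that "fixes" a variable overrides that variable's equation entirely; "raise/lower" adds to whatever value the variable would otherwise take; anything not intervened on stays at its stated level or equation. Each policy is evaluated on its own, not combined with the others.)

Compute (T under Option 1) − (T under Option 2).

Option 1 (F := 26, J − 24):
  F = 26
  Y = 101
  J = 232 + 6·26 (−24 from intervention) = 364
  T = 68 + 2·26 − 101 + 4·364 = 1475
Option 2 (J := 172, F + 60):
  F = 14 + 60 = 74
  Y = 101
  J = 172
  T = 68 + 2·74 − 101 + 4·172 = 803
T: 1475 − 803 = 672

672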